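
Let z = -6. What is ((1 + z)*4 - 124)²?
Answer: 20736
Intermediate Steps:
((1 + z)*4 - 124)² = ((1 - 6)*4 - 124)² = (-5*4 - 124)² = (-20 - 124)² = (-144)² = 20736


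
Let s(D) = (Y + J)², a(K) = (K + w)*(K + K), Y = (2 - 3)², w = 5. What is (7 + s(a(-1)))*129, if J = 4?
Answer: 4128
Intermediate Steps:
Y = 1 (Y = (-1)² = 1)
a(K) = 2*K*(5 + K) (a(K) = (K + 5)*(K + K) = (5 + K)*(2*K) = 2*K*(5 + K))
s(D) = 25 (s(D) = (1 + 4)² = 5² = 25)
(7 + s(a(-1)))*129 = (7 + 25)*129 = 32*129 = 4128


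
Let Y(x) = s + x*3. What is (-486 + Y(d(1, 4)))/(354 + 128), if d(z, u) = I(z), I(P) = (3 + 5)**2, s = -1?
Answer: -295/482 ≈ -0.61203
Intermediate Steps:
I(P) = 64 (I(P) = 8**2 = 64)
d(z, u) = 64
Y(x) = -1 + 3*x (Y(x) = -1 + x*3 = -1 + 3*x)
(-486 + Y(d(1, 4)))/(354 + 128) = (-486 + (-1 + 3*64))/(354 + 128) = (-486 + (-1 + 192))/482 = (-486 + 191)*(1/482) = -295*1/482 = -295/482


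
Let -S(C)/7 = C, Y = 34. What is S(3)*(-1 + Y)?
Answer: -693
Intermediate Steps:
S(C) = -7*C
S(3)*(-1 + Y) = (-7*3)*(-1 + 34) = -21*33 = -693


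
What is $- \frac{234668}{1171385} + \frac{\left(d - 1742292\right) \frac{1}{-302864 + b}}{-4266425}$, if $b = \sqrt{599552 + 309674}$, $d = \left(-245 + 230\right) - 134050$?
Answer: $- \frac{540210743511555358844}{2696533719761632407375} - \frac{1876357 \sqrt{909226}}{391340790909459750} \approx -0.20034$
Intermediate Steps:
$d = -134065$ ($d = -15 - 134050 = -134065$)
$b = \sqrt{909226} \approx 953.53$
$- \frac{234668}{1171385} + \frac{\left(d - 1742292\right) \frac{1}{-302864 + b}}{-4266425} = - \frac{234668}{1171385} + \frac{\left(-134065 - 1742292\right) \frac{1}{-302864 + \sqrt{909226}}}{-4266425} = \left(-234668\right) \frac{1}{1171385} + - \frac{1876357}{-302864 + \sqrt{909226}} \left(- \frac{1}{4266425}\right) = - \frac{13804}{68905} + \frac{1876357}{4266425 \left(-302864 + \sqrt{909226}\right)}$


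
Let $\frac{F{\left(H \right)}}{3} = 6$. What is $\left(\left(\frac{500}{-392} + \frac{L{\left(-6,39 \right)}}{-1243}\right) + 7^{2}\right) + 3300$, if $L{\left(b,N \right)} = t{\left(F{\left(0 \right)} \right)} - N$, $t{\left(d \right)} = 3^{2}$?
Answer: $\frac{407802651}{121814} \approx 3347.8$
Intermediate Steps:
$F{\left(H \right)} = 18$ ($F{\left(H \right)} = 3 \cdot 6 = 18$)
$t{\left(d \right)} = 9$
$L{\left(b,N \right)} = 9 - N$
$\left(\left(\frac{500}{-392} + \frac{L{\left(-6,39 \right)}}{-1243}\right) + 7^{2}\right) + 3300 = \left(\left(\frac{500}{-392} + \frac{9 - 39}{-1243}\right) + 7^{2}\right) + 3300 = \left(\left(500 \left(- \frac{1}{392}\right) + \left(9 - 39\right) \left(- \frac{1}{1243}\right)\right) + 49\right) + 3300 = \left(\left(- \frac{125}{98} - - \frac{30}{1243}\right) + 49\right) + 3300 = \left(\left(- \frac{125}{98} + \frac{30}{1243}\right) + 49\right) + 3300 = \left(- \frac{152435}{121814} + 49\right) + 3300 = \frac{5816451}{121814} + 3300 = \frac{407802651}{121814}$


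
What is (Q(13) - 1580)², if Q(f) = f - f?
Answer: 2496400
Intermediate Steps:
Q(f) = 0
(Q(13) - 1580)² = (0 - 1580)² = (-1580)² = 2496400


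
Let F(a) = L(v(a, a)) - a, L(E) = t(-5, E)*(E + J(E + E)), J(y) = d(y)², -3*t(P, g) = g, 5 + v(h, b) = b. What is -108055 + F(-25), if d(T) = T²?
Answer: 129491670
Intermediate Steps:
v(h, b) = -5 + b
t(P, g) = -g/3
J(y) = y⁴ (J(y) = (y²)² = y⁴)
L(E) = -E*(E + 16*E⁴)/3 (L(E) = (-E/3)*(E + (E + E)⁴) = (-E/3)*(E + (2*E)⁴) = (-E/3)*(E + 16*E⁴) = -E*(E + 16*E⁴)/3)
F(a) = -a - (-5 + a)²*(1 + 16*(-5 + a)³)/3 (F(a) = -(-5 + a)²*(1 + 16*(-5 + a)³)/3 - a = -a - (-5 + a)²*(1 + 16*(-5 + a)³)/3)
-108055 + F(-25) = -108055 + (-1*(-25) - (-5 - 25)*(-5 - 25 + 16*(-5 - 25)⁴)/3) = -108055 + (25 - ⅓*(-30)*(-5 - 25 + 16*(-30)⁴)) = -108055 + (25 - ⅓*(-30)*(-5 - 25 + 16*810000)) = -108055 + (25 - ⅓*(-30)*(-5 - 25 + 12960000)) = -108055 + (25 - ⅓*(-30)*12959970) = -108055 + (25 + 129599700) = -108055 + 129599725 = 129491670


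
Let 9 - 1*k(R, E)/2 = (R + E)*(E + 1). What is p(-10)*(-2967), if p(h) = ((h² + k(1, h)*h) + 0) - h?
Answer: -4598850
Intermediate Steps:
k(R, E) = 18 - 2*(1 + E)*(E + R) (k(R, E) = 18 - 2*(R + E)*(E + 1) = 18 - 2*(E + R)*(1 + E) = 18 - 2*(1 + E)*(E + R))
p(h) = h² - h + h*(16 - 4*h - 2*h²) (p(h) = ((h² + (18 - 2*h - 2*1 - 2*h² - 2*h*1)*h) + 0) - h = ((h² + (18 - 2*h - 2 - 2*h² - 2*h)*h) + 0) - h = ((h² + (16 - 4*h - 2*h²)*h) + 0) - h = ((h² + h*(16 - 4*h - 2*h²)) + 0) - h = (h² + h*(16 - 4*h - 2*h²)) - h = h² - h + h*(16 - 4*h - 2*h²))
p(-10)*(-2967) = -10*(15 - 3*(-10) - 2*(-10)²)*(-2967) = -10*(15 + 30 - 2*100)*(-2967) = -10*(15 + 30 - 200)*(-2967) = -10*(-155)*(-2967) = 1550*(-2967) = -4598850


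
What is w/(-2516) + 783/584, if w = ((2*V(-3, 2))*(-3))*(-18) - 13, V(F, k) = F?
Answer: 541709/367336 ≈ 1.4747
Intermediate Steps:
w = -337 (w = ((2*(-3))*(-3))*(-18) - 13 = -6*(-3)*(-18) - 13 = 18*(-18) - 13 = -324 - 13 = -337)
w/(-2516) + 783/584 = -337/(-2516) + 783/584 = -337*(-1/2516) + 783*(1/584) = 337/2516 + 783/584 = 541709/367336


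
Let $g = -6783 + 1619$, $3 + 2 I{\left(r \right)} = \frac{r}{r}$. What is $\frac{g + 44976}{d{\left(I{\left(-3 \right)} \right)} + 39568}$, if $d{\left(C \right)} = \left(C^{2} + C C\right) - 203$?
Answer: $\frac{39812}{39367} \approx 1.0113$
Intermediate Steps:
$I{\left(r \right)} = -1$ ($I{\left(r \right)} = - \frac{3}{2} + \frac{r \frac{1}{r}}{2} = - \frac{3}{2} + \frac{1}{2} \cdot 1 = - \frac{3}{2} + \frac{1}{2} = -1$)
$d{\left(C \right)} = -203 + 2 C^{2}$ ($d{\left(C \right)} = \left(C^{2} + C^{2}\right) - 203 = 2 C^{2} - 203 = -203 + 2 C^{2}$)
$g = -5164$
$\frac{g + 44976}{d{\left(I{\left(-3 \right)} \right)} + 39568} = \frac{-5164 + 44976}{\left(-203 + 2 \left(-1\right)^{2}\right) + 39568} = \frac{39812}{\left(-203 + 2 \cdot 1\right) + 39568} = \frac{39812}{\left(-203 + 2\right) + 39568} = \frac{39812}{-201 + 39568} = \frac{39812}{39367}$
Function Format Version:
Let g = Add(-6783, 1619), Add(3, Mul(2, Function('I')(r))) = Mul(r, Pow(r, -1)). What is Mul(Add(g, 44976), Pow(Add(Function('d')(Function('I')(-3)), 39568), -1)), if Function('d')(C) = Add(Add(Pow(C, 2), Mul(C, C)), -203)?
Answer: Rational(39812, 39367) ≈ 1.0113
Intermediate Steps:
Function('I')(r) = -1 (Function('I')(r) = Add(Rational(-3, 2), Mul(Rational(1, 2), Mul(r, Pow(r, -1)))) = Add(Rational(-3, 2), Mul(Rational(1, 2), 1)) = Add(Rational(-3, 2), Rational(1, 2)) = -1)
Function('d')(C) = Add(-203, Mul(2, Pow(C, 2))) (Function('d')(C) = Add(Add(Pow(C, 2), Pow(C, 2)), -203) = Add(Mul(2, Pow(C, 2)), -203) = Add(-203, Mul(2, Pow(C, 2))))
g = -5164
Mul(Add(g, 44976), Pow(Add(Function('d')(Function('I')(-3)), 39568), -1)) = Mul(Add(-5164, 44976), Pow(Add(Add(-203, Mul(2, Pow(-1, 2))), 39568), -1)) = Mul(39812, Pow(Add(Add(-203, Mul(2, 1)), 39568), -1)) = Mul(39812, Pow(Add(Add(-203, 2), 39568), -1)) = Mul(39812, Pow(Add(-201, 39568), -1)) = Mul(39812, Pow(39367, -1)) = Mul(39812, Rational(1, 39367)) = Rational(39812, 39367)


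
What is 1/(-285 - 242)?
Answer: -1/527 ≈ -0.0018975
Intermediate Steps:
1/(-285 - 242) = 1/(-527) = -1/527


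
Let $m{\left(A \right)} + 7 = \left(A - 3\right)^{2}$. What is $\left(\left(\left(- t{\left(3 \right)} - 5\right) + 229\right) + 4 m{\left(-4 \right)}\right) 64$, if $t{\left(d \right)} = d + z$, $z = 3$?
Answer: $24704$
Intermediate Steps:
$t{\left(d \right)} = 3 + d$ ($t{\left(d \right)} = d + 3 = 3 + d$)
$m{\left(A \right)} = -7 + \left(-3 + A\right)^{2}$ ($m{\left(A \right)} = -7 + \left(A - 3\right)^{2} = -7 + \left(-3 + A\right)^{2}$)
$\left(\left(\left(- t{\left(3 \right)} - 5\right) + 229\right) + 4 m{\left(-4 \right)}\right) 64 = \left(\left(\left(- (3 + 3) - 5\right) + 229\right) + 4 \left(-7 + \left(-3 - 4\right)^{2}\right)\right) 64 = \left(\left(\left(\left(-1\right) 6 - 5\right) + 229\right) + 4 \left(-7 + \left(-7\right)^{2}\right)\right) 64 = \left(\left(\left(-6 - 5\right) + 229\right) + 4 \left(-7 + 49\right)\right) 64 = \left(\left(-11 + 229\right) + 4 \cdot 42\right) 64 = \left(218 + 168\right) 64 = 386 \cdot 64 = 24704$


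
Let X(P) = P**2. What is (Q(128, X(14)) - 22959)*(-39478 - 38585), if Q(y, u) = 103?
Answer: 1784207928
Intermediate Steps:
(Q(128, X(14)) - 22959)*(-39478 - 38585) = (103 - 22959)*(-39478 - 38585) = -22856*(-78063) = 1784207928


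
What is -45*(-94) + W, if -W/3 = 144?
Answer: 3798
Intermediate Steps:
W = -432 (W = -3*144 = -432)
-45*(-94) + W = -45*(-94) - 432 = 4230 - 432 = 3798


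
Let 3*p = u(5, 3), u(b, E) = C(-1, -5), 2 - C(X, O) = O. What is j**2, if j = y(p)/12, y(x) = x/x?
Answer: 1/144 ≈ 0.0069444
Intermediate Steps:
C(X, O) = 2 - O
u(b, E) = 7 (u(b, E) = 2 - 1*(-5) = 2 + 5 = 7)
p = 7/3 (p = (1/3)*7 = 7/3 ≈ 2.3333)
y(x) = 1
j = 1/12 ≈ 0.083333
j**2 = (1/12)**2 = 1/144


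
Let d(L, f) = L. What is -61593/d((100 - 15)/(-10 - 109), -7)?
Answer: 431151/5 ≈ 86230.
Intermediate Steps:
-61593/d((100 - 15)/(-10 - 109), -7) = -61593*(-10 - 109)/(100 - 15) = -61593/(85/(-119)) = -61593/(85*(-1/119)) = -61593/(-5/7) = -61593*(-7/5) = 431151/5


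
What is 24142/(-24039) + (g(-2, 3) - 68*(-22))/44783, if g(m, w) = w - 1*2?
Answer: -1045164803/1076538537 ≈ -0.97086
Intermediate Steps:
g(m, w) = -2 + w (g(m, w) = w - 2 = -2 + w)
24142/(-24039) + (g(-2, 3) - 68*(-22))/44783 = 24142/(-24039) + ((-2 + 3) - 68*(-22))/44783 = 24142*(-1/24039) + (1 + 1496)*(1/44783) = -24142/24039 + 1497*(1/44783) = -24142/24039 + 1497/44783 = -1045164803/1076538537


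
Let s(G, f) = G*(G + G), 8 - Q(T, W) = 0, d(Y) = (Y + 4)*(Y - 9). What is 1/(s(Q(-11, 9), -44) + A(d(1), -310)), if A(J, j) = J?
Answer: 1/88 ≈ 0.011364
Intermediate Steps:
d(Y) = (-9 + Y)*(4 + Y) (d(Y) = (4 + Y)*(-9 + Y) = (-9 + Y)*(4 + Y))
Q(T, W) = 8 (Q(T, W) = 8 - 1*0 = 8 + 0 = 8)
s(G, f) = 2*G² (s(G, f) = G*(2*G) = 2*G²)
1/(s(Q(-11, 9), -44) + A(d(1), -310)) = 1/(2*8² + (-36 + 1² - 5*1)) = 1/(2*64 + (-36 + 1 - 5)) = 1/(128 - 40) = 1/88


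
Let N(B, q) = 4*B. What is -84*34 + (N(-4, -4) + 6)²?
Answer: -2756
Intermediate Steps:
-84*34 + (N(-4, -4) + 6)² = -84*34 + (4*(-4) + 6)² = -2856 + (-16 + 6)² = -2856 + (-10)² = -2856 + 100 = -2756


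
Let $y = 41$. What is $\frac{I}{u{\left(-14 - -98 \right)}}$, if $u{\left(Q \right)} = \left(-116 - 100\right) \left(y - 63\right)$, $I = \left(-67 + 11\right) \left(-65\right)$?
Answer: $\frac{455}{594} \approx 0.76599$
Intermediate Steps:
$I = 3640$ ($I = \left(-56\right) \left(-65\right) = 3640$)
$u{\left(Q \right)} = 4752$ ($u{\left(Q \right)} = \left(-116 - 100\right) \left(41 - 63\right) = \left(-216\right) \left(-22\right) = 4752$)
$\frac{I}{u{\left(-14 - -98 \right)}} = \frac{3640}{4752} = 3640 \cdot \frac{1}{4752} = \frac{455}{594}$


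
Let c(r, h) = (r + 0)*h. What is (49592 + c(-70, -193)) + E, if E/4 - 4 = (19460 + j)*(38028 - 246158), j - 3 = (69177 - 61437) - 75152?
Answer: 39918564598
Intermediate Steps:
j = -67409 (j = 3 + ((69177 - 61437) - 75152) = 3 + (7740 - 75152) = 3 - 67412 = -67409)
c(r, h) = h*r (c(r, h) = r*h = h*r)
E = 39918501496 (E = 16 + 4*((19460 - 67409)*(38028 - 246158)) = 16 + 4*(-47949*(-208130)) = 16 + 4*9979625370 = 16 + 39918501480 = 39918501496)
(49592 + c(-70, -193)) + E = (49592 - 193*(-70)) + 39918501496 = (49592 + 13510) + 39918501496 = 63102 + 39918501496 = 39918564598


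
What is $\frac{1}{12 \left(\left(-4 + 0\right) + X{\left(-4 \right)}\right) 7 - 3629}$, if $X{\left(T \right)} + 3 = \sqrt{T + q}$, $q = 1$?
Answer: $- \frac{4217}{17804257} - \frac{84 i \sqrt{3}}{17804257} \approx -0.00023685 - 8.1718 \cdot 10^{-6} i$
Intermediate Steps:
$X{\left(T \right)} = -3 + \sqrt{1 + T}$ ($X{\left(T \right)} = -3 + \sqrt{T + 1} = -3 + \sqrt{1 + T}$)
$\frac{1}{12 \left(\left(-4 + 0\right) + X{\left(-4 \right)}\right) 7 - 3629} = \frac{1}{12 \left(\left(-4 + 0\right) - \left(3 - \sqrt{1 - 4}\right)\right) 7 - 3629} = \frac{1}{12 \left(-4 - \left(3 - \sqrt{-3}\right)\right) 7 - 3629} = \frac{1}{12 \left(-4 - \left(3 - i \sqrt{3}\right)\right) 7 - 3629} = \frac{1}{12 \left(-7 + i \sqrt{3}\right) 7 - 3629} = \frac{1}{12 \left(-49 + 7 i \sqrt{3}\right) - 3629} = \frac{1}{\left(-588 + 84 i \sqrt{3}\right) - 3629} = \frac{1}{-4217 + 84 i \sqrt{3}}$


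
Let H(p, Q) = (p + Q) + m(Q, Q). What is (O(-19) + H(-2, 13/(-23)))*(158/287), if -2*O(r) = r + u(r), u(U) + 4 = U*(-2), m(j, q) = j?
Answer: -38631/6601 ≈ -5.8523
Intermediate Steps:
u(U) = -4 - 2*U (u(U) = -4 + U*(-2) = -4 - 2*U)
H(p, Q) = p + 2*Q (H(p, Q) = (p + Q) + Q = (Q + p) + Q = p + 2*Q)
O(r) = 2 + r/2 (O(r) = -(r + (-4 - 2*r))/2 = -(-4 - r)/2 = 2 + r/2)
(O(-19) + H(-2, 13/(-23)))*(158/287) = ((2 + (½)*(-19)) + (-2 + 2*(13/(-23))))*(158/287) = ((2 - 19/2) + (-2 + 2*(13*(-1/23))))*(158*(1/287)) = (-15/2 + (-2 + 2*(-13/23)))*(158/287) = (-15/2 + (-2 - 26/23))*(158/287) = (-15/2 - 72/23)*(158/287) = -489/46*158/287 = -38631/6601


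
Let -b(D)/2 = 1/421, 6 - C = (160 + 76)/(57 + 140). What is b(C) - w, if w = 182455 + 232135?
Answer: -174542392/421 ≈ -4.1459e+5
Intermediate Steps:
w = 414590
C = 946/197 (C = 6 - (160 + 76)/(57 + 140) = 6 - 236/197 = 946/197 ≈ 4.8020)
b(D) = -2/421
b(C) - w = -2/421 - 1*414590 = -2/421 - 414590 = -174542392/421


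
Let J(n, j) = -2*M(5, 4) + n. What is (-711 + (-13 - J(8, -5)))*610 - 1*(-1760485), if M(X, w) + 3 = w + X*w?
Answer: 1339585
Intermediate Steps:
M(X, w) = -3 + w + X*w (M(X, w) = -3 + (w + X*w) = -3 + w + X*w)
J(n, j) = -42 + n (J(n, j) = -2*(-3 + 4 + 5*4) + n = -2*(-3 + 4 + 20) + n = -2*21 + n = -42 + n)
(-711 + (-13 - J(8, -5)))*610 - 1*(-1760485) = (-711 + (-13 - (-42 + 8)))*610 - 1*(-1760485) = (-711 + (-13 - 1*(-34)))*610 + 1760485 = (-711 + (-13 + 34))*610 + 1760485 = (-711 + 21)*610 + 1760485 = -690*610 + 1760485 = -420900 + 1760485 = 1339585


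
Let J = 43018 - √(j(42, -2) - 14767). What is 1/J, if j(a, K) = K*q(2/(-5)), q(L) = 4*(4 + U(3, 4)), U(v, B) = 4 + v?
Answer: 43018/1850563179 + I*√14855/1850563179 ≈ 2.3246e-5 + 6.5862e-8*I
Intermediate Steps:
q(L) = 44 (q(L) = 4*(4 + (4 + 3)) = 4*(4 + 7) = 4*11 = 44)
j(a, K) = 44*K (j(a, K) = K*44 = 44*K)
J = 43018 - I*√14855 (J = 43018 - √(44*(-2) - 14767) = 43018 - √(-88 - 14767) = 43018 - √(-14855) = 43018 - I*√14855 ≈ 43018.0 - 121.88*I)
1/J = 1/(43018 - I*√14855)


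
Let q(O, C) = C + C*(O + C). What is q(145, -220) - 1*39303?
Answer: -23023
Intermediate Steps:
q(O, C) = C + C*(C + O)
q(145, -220) - 1*39303 = -220*(1 - 220 + 145) - 1*39303 = -220*(-74) - 39303 = 16280 - 39303 = -23023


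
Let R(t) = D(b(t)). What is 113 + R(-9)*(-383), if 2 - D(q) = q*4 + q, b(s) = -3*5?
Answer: -29378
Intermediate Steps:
b(s) = -15
D(q) = 2 - 5*q (D(q) = 2 - (q*4 + q) = 2 - (4*q + q) = 2 - 5*q)
R(t) = 77 (R(t) = 2 - 5*(-15) = 2 + 75 = 77)
113 + R(-9)*(-383) = 113 + 77*(-383) = 113 - 29491 = -29378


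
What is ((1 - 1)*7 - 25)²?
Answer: 625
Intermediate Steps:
((1 - 1)*7 - 25)² = (0*7 - 25)² = (0 - 25)² = (-25)² = 625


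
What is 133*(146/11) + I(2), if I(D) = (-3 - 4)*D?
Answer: 19264/11 ≈ 1751.3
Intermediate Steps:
I(D) = -7*D
133*(146/11) + I(2) = 133*(146/11) - 7*2 = 133*(146*(1/11)) - 14 = 133*(146/11) - 14 = 19418/11 - 14 = 19264/11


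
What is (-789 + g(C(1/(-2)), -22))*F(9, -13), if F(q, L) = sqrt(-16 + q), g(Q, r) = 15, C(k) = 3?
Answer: -774*I*sqrt(7) ≈ -2047.8*I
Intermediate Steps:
(-789 + g(C(1/(-2)), -22))*F(9, -13) = (-789 + 15)*sqrt(-16 + 9) = -774*I*sqrt(7)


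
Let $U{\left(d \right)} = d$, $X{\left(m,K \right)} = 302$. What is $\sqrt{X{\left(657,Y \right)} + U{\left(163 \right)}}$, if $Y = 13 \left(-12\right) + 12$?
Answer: $\sqrt{465} \approx 21.564$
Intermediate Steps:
$Y = -144$ ($Y = -156 + 12 = -144$)
$\sqrt{X{\left(657,Y \right)} + U{\left(163 \right)}} = \sqrt{302 + 163} = \sqrt{465}$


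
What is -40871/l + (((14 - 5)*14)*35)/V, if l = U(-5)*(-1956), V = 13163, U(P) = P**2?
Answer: 753633973/643670700 ≈ 1.1708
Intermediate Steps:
l = -48900 (l = (-5)**2*(-1956) = 25*(-1956) = -48900)
-40871/l + (((14 - 5)*14)*35)/V = -40871/(-48900) + (((14 - 5)*14)*35)/13163 = -40871*(-1/48900) + ((9*14)*35)*(1/13163) = 40871/48900 + (126*35)*(1/13163) = 40871/48900 + 4410*(1/13163) = 40871/48900 + 4410/13163 = 753633973/643670700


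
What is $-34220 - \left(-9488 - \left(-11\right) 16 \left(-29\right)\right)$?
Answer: $-19628$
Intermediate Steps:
$-34220 - \left(-9488 - \left(-11\right) 16 \left(-29\right)\right) = -34220 - \left(-9488 - \left(-176\right) \left(-29\right)\right) = -34220 - \left(-9488 - 5104\right) = -34220 - -14592 = -34220 + 14592 = -19628$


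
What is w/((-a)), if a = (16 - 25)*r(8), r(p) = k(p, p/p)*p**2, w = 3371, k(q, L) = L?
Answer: 3371/576 ≈ 5.8524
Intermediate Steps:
r(p) = p**2 (r(p) = (p/p)*p**2 = 1*p**2 = p**2)
a = -576 (a = (16 - 25)*8**2 = -9*64 = -576)
w/((-a)) = 3371/((-1*(-576))) = 3371/576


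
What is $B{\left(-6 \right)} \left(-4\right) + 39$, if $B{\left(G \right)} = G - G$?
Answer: $39$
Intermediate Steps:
$B{\left(G \right)} = 0$
$B{\left(-6 \right)} \left(-4\right) + 39 = 0 \left(-4\right) + 39 = 0 + 39 = 39$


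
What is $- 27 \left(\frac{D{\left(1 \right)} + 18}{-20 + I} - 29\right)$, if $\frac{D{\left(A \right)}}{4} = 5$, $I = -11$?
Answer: $\frac{25299}{31} \approx 816.1$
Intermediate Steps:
$D{\left(A \right)} = 20$ ($D{\left(A \right)} = 4 \cdot 5 = 20$)
$- 27 \left(\frac{D{\left(1 \right)} + 18}{-20 + I} - 29\right) = - 27 \left(\frac{20 + 18}{-20 - 11} - 29\right) = - 27 \left(\frac{38}{-31} - 29\right) = - 27 \left(38 \left(- \frac{1}{31}\right) - 29\right) = - 27 \left(- \frac{38}{31} - 29\right) = \left(-27\right) \left(- \frac{937}{31}\right) = \frac{25299}{31}$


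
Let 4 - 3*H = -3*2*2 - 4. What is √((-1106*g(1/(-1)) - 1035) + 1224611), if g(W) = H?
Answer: 4*√684114/3 ≈ 1102.8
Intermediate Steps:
H = 20/3 (H = 4/3 - (-3*2*2 - 4)/3 = 4/3 - (-6*2 - 4)/3 = 4/3 - (-12 - 4)/3 = 4/3 - ⅓*(-16) = 4/3 + 16/3 = 20/3 ≈ 6.6667)
g(W) = 20/3
√((-1106*g(1/(-1)) - 1035) + 1224611) = √((-1106*20/3 - 1035) + 1224611) = √((-22120/3 - 1035) + 1224611) = √(-25225/3 + 1224611) = √(3648608/3) = 4*√684114/3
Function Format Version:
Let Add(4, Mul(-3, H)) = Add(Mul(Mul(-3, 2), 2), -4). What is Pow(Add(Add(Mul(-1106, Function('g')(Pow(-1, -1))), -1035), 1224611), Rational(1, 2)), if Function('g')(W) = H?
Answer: Mul(Rational(4, 3), Pow(684114, Rational(1, 2))) ≈ 1102.8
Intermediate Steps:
H = Rational(20, 3) (H = Add(Rational(4, 3), Mul(Rational(-1, 3), Add(Mul(Mul(-3, 2), 2), -4))) = Add(Rational(4, 3), Mul(Rational(-1, 3), Add(Mul(-6, 2), -4))) = Add(Rational(4, 3), Mul(Rational(-1, 3), Add(-12, -4))) = Add(Rational(4, 3), Mul(Rational(-1, 3), -16)) = Add(Rational(4, 3), Rational(16, 3)) = Rational(20, 3) ≈ 6.6667)
Function('g')(W) = Rational(20, 3)
Pow(Add(Add(Mul(-1106, Function('g')(Pow(-1, -1))), -1035), 1224611), Rational(1, 2)) = Pow(Add(Add(Mul(-1106, Rational(20, 3)), -1035), 1224611), Rational(1, 2)) = Pow(Add(Add(Rational(-22120, 3), -1035), 1224611), Rational(1, 2)) = Pow(Add(Rational(-25225, 3), 1224611), Rational(1, 2)) = Pow(Rational(3648608, 3), Rational(1, 2)) = Mul(Rational(4, 3), Pow(684114, Rational(1, 2)))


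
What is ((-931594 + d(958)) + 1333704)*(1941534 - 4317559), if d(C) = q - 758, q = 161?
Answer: -954004925825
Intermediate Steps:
d(C) = -597 (d(C) = 161 - 758 = -597)
((-931594 + d(958)) + 1333704)*(1941534 - 4317559) = ((-931594 - 597) + 1333704)*(1941534 - 4317559) = (-932191 + 1333704)*(-2376025) = 401513*(-2376025) = -954004925825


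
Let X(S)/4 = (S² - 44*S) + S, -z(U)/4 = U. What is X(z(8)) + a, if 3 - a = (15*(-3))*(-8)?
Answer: 9243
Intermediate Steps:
z(U) = -4*U
X(S) = -172*S + 4*S² (X(S) = 4*((S² - 44*S) + S) = 4*(S² - 43*S) = -172*S + 4*S²)
a = -357 (a = 3 - 15*(-3)*(-8) = 3 - (-45)*(-8) = 3 - 1*360 = 3 - 360 = -357)
X(z(8)) + a = 4*(-4*8)*(-43 - 4*8) - 357 = 4*(-32)*(-43 - 32) - 357 = 4*(-32)*(-75) - 357 = 9600 - 357 = 9243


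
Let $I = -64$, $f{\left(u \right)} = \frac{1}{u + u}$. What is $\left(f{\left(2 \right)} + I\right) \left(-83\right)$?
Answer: $\frac{21165}{4} \approx 5291.3$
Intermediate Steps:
$f{\left(u \right)} = \frac{1}{2 u}$
$\left(f{\left(2 \right)} + I\right) \left(-83\right) = \left(\frac{1}{2 \cdot 2} - 64\right) \left(-83\right) = \left(\frac{1}{2} \cdot \frac{1}{2} - 64\right) \left(-83\right) = \left(\frac{1}{4} - 64\right) \left(-83\right) = \left(- \frac{255}{4}\right) \left(-83\right) = \frac{21165}{4}$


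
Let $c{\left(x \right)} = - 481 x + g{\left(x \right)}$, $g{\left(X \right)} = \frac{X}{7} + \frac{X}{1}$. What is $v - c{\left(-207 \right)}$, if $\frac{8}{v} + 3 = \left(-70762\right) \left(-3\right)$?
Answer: $- \frac{147603129523}{1485981} \approx -99330.0$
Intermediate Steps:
$g{\left(X \right)} = \frac{8 X}{7}$ ($g{\left(X \right)} = X \frac{1}{7} + X 1 = \frac{X}{7} + X = \frac{8 X}{7}$)
$c{\left(x \right)} = - \frac{3359 x}{7}$ ($c{\left(x \right)} = - 481 x + \frac{8 x}{7} = - \frac{3359 x}{7}$)
$v = \frac{8}{212283}$ ($v = \frac{8}{-3 - -212286} = \frac{8}{-3 + 212286} = \frac{8}{212283} \approx 3.7686 \cdot 10^{-5}$)
$v - c{\left(-207 \right)} = \frac{8}{212283} - \left(- \frac{3359}{7}\right) \left(-207\right) = \frac{8}{212283} - \frac{695313}{7} = - \frac{147603129523}{1485981}$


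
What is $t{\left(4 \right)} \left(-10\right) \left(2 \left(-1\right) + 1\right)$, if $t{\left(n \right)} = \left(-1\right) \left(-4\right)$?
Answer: $40$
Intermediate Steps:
$t{\left(n \right)} = 4$
$t{\left(4 \right)} \left(-10\right) \left(2 \left(-1\right) + 1\right) = 4 \left(-10\right) \left(2 \left(-1\right) + 1\right) = - 40 \left(-2 + 1\right) = \left(-40\right) \left(-1\right) = 40$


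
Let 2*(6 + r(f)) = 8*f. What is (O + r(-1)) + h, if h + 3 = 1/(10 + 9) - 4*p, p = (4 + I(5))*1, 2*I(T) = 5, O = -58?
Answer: -1842/19 ≈ -96.947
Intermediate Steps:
I(T) = 5/2 (I(T) = (½)*5 = 5/2)
p = 13/2 (p = (4 + 5/2)*1 = (13/2)*1 = 13/2 ≈ 6.5000)
h = -550/19 (h = -3 + (1/(10 + 9) - 4*13/2) = -3 + (1/19 - 26) = -3 - 493/19 = -550/19 ≈ -28.947)
r(f) = -6 + 4*f (r(f) = -6 + (8*f)/2 = -6 + 4*f)
(O + r(-1)) + h = (-58 + (-6 + 4*(-1))) - 550/19 = (-58 + (-6 - 4)) - 550/19 = (-58 - 10) - 550/19 = -68 - 550/19 = -1842/19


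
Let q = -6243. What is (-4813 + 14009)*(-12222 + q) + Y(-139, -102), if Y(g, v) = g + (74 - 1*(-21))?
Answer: -169804184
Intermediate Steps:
Y(g, v) = 95 + g (Y(g, v) = g + (74 + 21) = g + 95 = 95 + g)
(-4813 + 14009)*(-12222 + q) + Y(-139, -102) = (-4813 + 14009)*(-12222 - 6243) + (95 - 139) = 9196*(-18465) - 44 = -169804140 - 44 = -169804184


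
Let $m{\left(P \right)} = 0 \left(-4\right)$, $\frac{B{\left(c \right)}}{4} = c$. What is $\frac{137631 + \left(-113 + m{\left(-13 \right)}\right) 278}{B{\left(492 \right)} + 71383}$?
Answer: $\frac{106217}{73351} \approx 1.4481$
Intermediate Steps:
$B{\left(c \right)} = 4 c$
$m{\left(P \right)} = 0$
$\frac{137631 + \left(-113 + m{\left(-13 \right)}\right) 278}{B{\left(492 \right)} + 71383} = \frac{137631 + \left(-113 + 0\right) 278}{4 \cdot 492 + 71383} = \frac{137631 - 31414}{1968 + 71383} = \frac{137631 - 31414}{73351} = 106217 \cdot \frac{1}{73351} = \frac{106217}{73351}$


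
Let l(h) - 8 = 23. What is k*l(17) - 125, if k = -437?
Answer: -13672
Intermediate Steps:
l(h) = 31 (l(h) = 8 + 23 = 31)
k*l(17) - 125 = -437*31 - 125 = -13547 - 125 = -13672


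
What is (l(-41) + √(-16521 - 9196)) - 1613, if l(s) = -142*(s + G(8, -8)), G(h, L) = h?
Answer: 3073 + I*√25717 ≈ 3073.0 + 160.37*I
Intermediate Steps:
l(s) = -1136 - 142*s (l(s) = -142*(s + 8) = -142*(8 + s) = -1136 - 142*s)
(l(-41) + √(-16521 - 9196)) - 1613 = ((-1136 - 142*(-41)) + √(-16521 - 9196)) - 1613 = ((-1136 + 5822) + √(-25717)) - 1613 = (4686 + I*√25717) - 1613 = 3073 + I*√25717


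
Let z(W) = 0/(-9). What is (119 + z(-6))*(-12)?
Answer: -1428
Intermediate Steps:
z(W) = 0 (z(W) = 0*(-1/9) = 0)
(119 + z(-6))*(-12) = (119 + 0)*(-12) = 119*(-12) = -1428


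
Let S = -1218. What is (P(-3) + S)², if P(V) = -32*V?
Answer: 1258884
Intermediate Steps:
(P(-3) + S)² = (-32*(-3) - 1218)² = (96 - 1218)² = (-1122)² = 1258884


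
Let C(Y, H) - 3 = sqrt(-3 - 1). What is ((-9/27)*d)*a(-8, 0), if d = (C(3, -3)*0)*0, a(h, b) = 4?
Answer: 0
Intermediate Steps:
C(Y, H) = 3 + 2*I (C(Y, H) = 3 + sqrt(-3 - 1) = 3 + sqrt(-4) = 3 + 2*I)
d = 0 (d = ((3 + 2*I)*0)*0 = 0*0 = 0)
((-9/27)*d)*a(-8, 0) = (-9/27*0)*4 = (-9*1/27*0)*4 = -1/3*0*4 = 0*4 = 0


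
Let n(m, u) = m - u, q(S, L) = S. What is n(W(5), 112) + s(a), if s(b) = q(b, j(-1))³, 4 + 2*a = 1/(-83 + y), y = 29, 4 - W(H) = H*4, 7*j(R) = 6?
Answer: -171461449/1259712 ≈ -136.11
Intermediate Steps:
j(R) = 6/7 (j(R) = (⅐)*6 = 6/7)
W(H) = 4 - 4*H (W(H) = 4 - H*4 = 4 - 4*H)
a = -217/108 (a = -2 + 1/(2*(-83 + 29)) = -2 + (½)/(-54) = -2 + (½)*(-1/54) = -2 - 1/108 = -217/108 ≈ -2.0093)
s(b) = b³
n(W(5), 112) + s(a) = ((4 - 4*5) - 1*112) + (-217/108)³ = ((4 - 20) - 112) - 10218313/1259712 = (-16 - 112) - 10218313/1259712 = -128 - 10218313/1259712 = -171461449/1259712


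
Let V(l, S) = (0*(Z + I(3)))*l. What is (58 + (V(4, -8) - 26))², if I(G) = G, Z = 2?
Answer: 1024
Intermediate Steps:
V(l, S) = 0 (V(l, S) = (0*(2 + 3))*l = (0*5)*l = 0*l = 0)
(58 + (V(4, -8) - 26))² = (58 + (0 - 26))² = (58 - 26)² = 32² = 1024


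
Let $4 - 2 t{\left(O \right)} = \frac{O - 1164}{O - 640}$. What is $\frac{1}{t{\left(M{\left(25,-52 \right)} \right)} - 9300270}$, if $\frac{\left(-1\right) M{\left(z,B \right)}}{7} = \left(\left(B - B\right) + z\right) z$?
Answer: $- \frac{10030}{93281693579} \approx -1.0752 \cdot 10^{-7}$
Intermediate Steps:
$M{\left(z,B \right)} = - 7 z^{2}$ ($M{\left(z,B \right)} = - 7 \left(\left(B - B\right) + z\right) z = - 7 \left(0 + z\right) z = - 7 z z = - 7 z^{2}$)
$t{\left(O \right)} = 2 - \frac{-1164 + O}{2 \left(-640 + O\right)}$ ($t{\left(O \right)} = 2 - \frac{\left(O - 1164\right) \frac{1}{O - 640}}{2} = 2 - \frac{\left(-1164 + O\right) \frac{1}{-640 + O}}{2} = 2 - \frac{\frac{1}{-640 + O} \left(-1164 + O\right)}{2} = 2 - \frac{-1164 + O}{2 \left(-640 + O\right)}$)
$\frac{1}{t{\left(M{\left(25,-52 \right)} \right)} - 9300270} = \frac{1}{\frac{-1396 + 3 \left(- 7 \cdot 25^{2}\right)}{2 \left(-640 - 7 \cdot 25^{2}\right)} - 9300270} = \frac{1}{\frac{-1396 + 3 \left(\left(-7\right) 625\right)}{2 \left(-640 - 4375\right)} - 9300270} = \frac{1}{\frac{-1396 + 3 \left(-4375\right)}{2 \left(-640 - 4375\right)} - 9300270} = \frac{1}{\frac{-1396 - 13125}{2 \left(-5015\right)} - 9300270} = \frac{1}{\frac{1}{2} \left(- \frac{1}{5015}\right) \left(-14521\right) - 9300270} = \frac{1}{\frac{14521}{10030} - 9300270} = \frac{1}{- \frac{93281693579}{10030}} = - \frac{10030}{93281693579}$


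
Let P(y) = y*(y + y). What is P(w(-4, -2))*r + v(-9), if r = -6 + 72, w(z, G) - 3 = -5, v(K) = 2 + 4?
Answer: 534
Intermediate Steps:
v(K) = 6
w(z, G) = -2 (w(z, G) = 3 - 5 = -2)
r = 66
P(y) = 2*y² (P(y) = y*(2*y) = 2*y²)
P(w(-4, -2))*r + v(-9) = (2*(-2)²)*66 + 6 = (2*4)*66 + 6 = 8*66 + 6 = 528 + 6 = 534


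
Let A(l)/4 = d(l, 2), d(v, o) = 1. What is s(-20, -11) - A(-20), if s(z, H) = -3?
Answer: -7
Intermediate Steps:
A(l) = 4 (A(l) = 4*1 = 4)
s(-20, -11) - A(-20) = -3 - 1*4 = -3 - 4 = -7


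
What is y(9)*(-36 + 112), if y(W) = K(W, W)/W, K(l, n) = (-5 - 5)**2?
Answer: 7600/9 ≈ 844.44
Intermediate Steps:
K(l, n) = 100 (K(l, n) = (-10)**2 = 100)
y(W) = 100/W
y(9)*(-36 + 112) = (100/9)*(-36 + 112) = (100*(1/9))*76 = (100/9)*76 = 7600/9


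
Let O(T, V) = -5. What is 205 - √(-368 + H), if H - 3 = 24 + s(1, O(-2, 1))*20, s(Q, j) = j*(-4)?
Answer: 205 - √59 ≈ 197.32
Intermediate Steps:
s(Q, j) = -4*j
H = 427 (H = 3 + (24 - 4*(-5)*20) = 3 + (24 + 20*20) = 3 + (24 + 400) = 3 + 424 = 427)
205 - √(-368 + H) = 205 - √(-368 + 427) = 205 - √59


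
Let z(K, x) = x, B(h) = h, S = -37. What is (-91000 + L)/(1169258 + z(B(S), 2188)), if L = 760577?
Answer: 669577/1171446 ≈ 0.57158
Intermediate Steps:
(-91000 + L)/(1169258 + z(B(S), 2188)) = (-91000 + 760577)/(1169258 + 2188) = 669577/1171446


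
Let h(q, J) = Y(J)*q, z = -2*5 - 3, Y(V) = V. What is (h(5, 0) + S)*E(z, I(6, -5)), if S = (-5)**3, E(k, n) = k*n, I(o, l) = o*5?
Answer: 48750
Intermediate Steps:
I(o, l) = 5*o
z = -13 (z = -10 - 3 = -13)
h(q, J) = J*q
S = -125
(h(5, 0) + S)*E(z, I(6, -5)) = (0*5 - 125)*(-65*6) = (0 - 125)*(-13*30) = -125*(-390) = 48750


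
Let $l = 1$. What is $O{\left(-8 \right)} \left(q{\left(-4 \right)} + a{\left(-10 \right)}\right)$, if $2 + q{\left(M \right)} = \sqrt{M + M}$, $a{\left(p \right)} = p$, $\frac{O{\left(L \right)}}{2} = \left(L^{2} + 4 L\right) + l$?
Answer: $-792 + 132 i \sqrt{2} \approx -792.0 + 186.68 i$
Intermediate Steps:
$O{\left(L \right)} = 2 + 2 L^{2} + 8 L$ ($O{\left(L \right)} = 2 \left(\left(L^{2} + 4 L\right) + 1\right) = 2 \left(1 + L^{2} + 4 L\right) = 2 + 2 L^{2} + 8 L$)
$q{\left(M \right)} = -2 + \sqrt{2} \sqrt{M}$ ($q{\left(M \right)} = -2 + \sqrt{M + M} = -2 + \sqrt{2 M} = -2 + \sqrt{2} \sqrt{M}$)
$O{\left(-8 \right)} \left(q{\left(-4 \right)} + a{\left(-10 \right)}\right) = \left(2 + 2 \left(-8\right)^{2} + 8 \left(-8\right)\right) \left(\left(-2 + \sqrt{2} \sqrt{-4}\right) - 10\right) = \left(2 + 2 \cdot 64 - 64\right) \left(\left(-2 + \sqrt{2} \cdot 2 i\right) - 10\right) = \left(2 + 128 - 64\right) \left(\left(-2 + 2 i \sqrt{2}\right) - 10\right) = 66 \left(-12 + 2 i \sqrt{2}\right) = -792 + 132 i \sqrt{2}$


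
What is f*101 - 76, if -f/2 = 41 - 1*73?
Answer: 6388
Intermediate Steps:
f = 64 (f = -2*(41 - 1*73) = -2*(41 - 73) = -2*(-32) = 64)
f*101 - 76 = 64*101 - 76 = 6464 - 76 = 6388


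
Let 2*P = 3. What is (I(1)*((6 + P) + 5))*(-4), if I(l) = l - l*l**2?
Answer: 0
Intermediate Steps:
P = 3/2 (P = (1/2)*3 = 3/2 ≈ 1.5000)
I(l) = l - l**3
(I(1)*((6 + P) + 5))*(-4) = ((1 - 1*1**3)*((6 + 3/2) + 5))*(-4) = ((1 - 1*1)*(15/2 + 5))*(-4) = ((1 - 1)*(25/2))*(-4) = (0*(25/2))*(-4) = 0*(-4) = 0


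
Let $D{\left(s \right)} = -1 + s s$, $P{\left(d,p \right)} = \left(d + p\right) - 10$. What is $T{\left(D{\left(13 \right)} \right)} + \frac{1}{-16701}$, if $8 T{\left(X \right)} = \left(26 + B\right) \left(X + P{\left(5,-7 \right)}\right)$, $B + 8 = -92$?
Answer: $- \frac{24099544}{16701} \approx -1443.0$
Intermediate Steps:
$P{\left(d,p \right)} = -10 + d + p$
$B = -100$ ($B = -8 - 92 = -100$)
$D{\left(s \right)} = -1 + s^{2}$
$T{\left(X \right)} = 111 - \frac{37 X}{4}$ ($T{\left(X \right)} = \frac{\left(26 - 100\right) \left(X - 12\right)}{8} = \frac{\left(-74\right) \left(X - 12\right)}{8} = \frac{\left(-74\right) \left(-12 + X\right)}{8} = \frac{888 - 74 X}{8} = 111 - \frac{37 X}{4}$)
$T{\left(D{\left(13 \right)} \right)} + \frac{1}{-16701} = \left(111 - \frac{37 \left(-1 + 13^{2}\right)}{4}\right) + \frac{1}{-16701} = \left(111 - \frac{37 \left(-1 + 169\right)}{4}\right) - \frac{1}{16701} = \left(111 - 1554\right) - \frac{1}{16701} = -1443 - \frac{1}{16701} = - \frac{24099544}{16701}$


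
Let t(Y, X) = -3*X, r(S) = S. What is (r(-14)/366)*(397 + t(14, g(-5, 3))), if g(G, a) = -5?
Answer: -2884/183 ≈ -15.760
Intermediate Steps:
(r(-14)/366)*(397 + t(14, g(-5, 3))) = (-14/366)*(397 - 3*(-5)) = (-14*1/366)*(397 + 15) = -7/183*412 = -2884/183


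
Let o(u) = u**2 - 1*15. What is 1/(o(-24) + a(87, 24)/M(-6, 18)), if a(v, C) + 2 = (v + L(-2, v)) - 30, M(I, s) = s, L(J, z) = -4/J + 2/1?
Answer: 18/10157 ≈ 0.0017722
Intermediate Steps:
L(J, z) = 2 - 4/J (L(J, z) = -4/J + 2*1 = -4/J + 2 = 2 - 4/J)
a(v, C) = -28 + v (a(v, C) = -2 + ((v + (2 - 4/(-2))) - 30) = -2 + ((v + (2 - 4*(-1/2))) - 30) = -2 + ((v + (2 + 2)) - 30) = -2 + ((v + 4) - 30) = -2 + ((4 + v) - 30) = -2 + (-26 + v) = -28 + v)
o(u) = -15 + u**2 (o(u) = u**2 - 15 = -15 + u**2)
1/(o(-24) + a(87, 24)/M(-6, 18)) = 1/((-15 + (-24)**2) + (-28 + 87)/18) = 1/((-15 + 576) + 59*(1/18)) = 1/(561 + 59/18) = 1/(10157/18) = 18/10157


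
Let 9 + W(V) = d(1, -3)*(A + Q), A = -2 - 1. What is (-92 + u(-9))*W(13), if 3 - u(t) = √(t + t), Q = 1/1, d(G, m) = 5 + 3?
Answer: 2225 + 75*I*√2 ≈ 2225.0 + 106.07*I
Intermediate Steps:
d(G, m) = 8
Q = 1 (Q = 1*1 = 1)
A = -3
u(t) = 3 - √2*√t (u(t) = 3 - √(t + t) = 3 - √(2*t) = 3 - √2*√t)
W(V) = -25 (W(V) = -9 + 8*(-3 + 1) = -9 + 8*(-2) = -9 - 16 = -25)
(-92 + u(-9))*W(13) = (-92 + (3 - √2*√(-9)))*(-25) = (-92 + (3 - √2*3*I))*(-25) = (-92 + (3 - 3*I*√2))*(-25) = (-89 - 3*I*√2)*(-25) = 2225 + 75*I*√2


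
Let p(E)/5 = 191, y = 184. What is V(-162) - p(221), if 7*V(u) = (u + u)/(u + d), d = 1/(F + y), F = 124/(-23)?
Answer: -4447356013/4658311 ≈ -954.71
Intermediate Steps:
F = -124/23 (F = 124*(-1/23) = -124/23 ≈ -5.3913)
p(E) = 955 (p(E) = 5*191 = 955)
d = 23/4108 (d = 1/(-124/23 + 184) = 1/(4108/23) = 23/4108 ≈ 0.0055988)
V(u) = 2*u/(7*(23/4108 + u)) (V(u) = ((u + u)/(u + 23/4108))/7 = ((2*u)/(23/4108 + u))/7 = (2*u/(23/4108 + u))/7 = 2*u/(7*(23/4108 + u)))
V(-162) - p(221) = (8216/7)*(-162)/(23 + 4108*(-162)) - 1*955 = (8216/7)*(-162)/(23 - 665496) - 955 = (8216/7)*(-162)/(-665473) - 955 = (8216/7)*(-162)*(-1/665473) - 955 = 1330992/4658311 - 955 = -4447356013/4658311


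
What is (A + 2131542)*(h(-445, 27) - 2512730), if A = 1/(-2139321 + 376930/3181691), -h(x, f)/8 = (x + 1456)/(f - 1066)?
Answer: -37878070775517890226860035802/7072117656681359 ≈ -5.3560e+12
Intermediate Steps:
h(x, f) = -8*(1456 + x)/(-1066 + f) (h(x, f) = -8*(x + 1456)/(f - 1066) = -8*(1456 + x)/(-1066 + f))
A = -3181691/6806657994881 (A = 1/(-2139321 + 376930*(1/3181691)) = 1/(-2139321 + 376930/3181691) = 1/(-6806657994881/3181691) = -3181691/6806657994881 ≈ -4.6744e-7)
(A + 2131542)*(h(-445, 27) - 2512730) = (-3181691/6806657994881 + 2131542)*(8*(-1456 - 1*(-445))/(-1066 + 27) - 2512730) = 14508677395721454811*(8*(-1456 + 445)/(-1039) - 2512730)/6806657994881 = 14508677395721454811*(8*(-1/1039)*(-1011) - 2512730)/6806657994881 = 14508677395721454811*(8088/1039 - 2512730)/6806657994881 = (14508677395721454811/6806657994881)*(-2610718382/1039) = -37878070775517890226860035802/7072117656681359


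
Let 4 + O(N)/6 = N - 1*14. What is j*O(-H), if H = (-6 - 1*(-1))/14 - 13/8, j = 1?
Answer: -2691/28 ≈ -96.107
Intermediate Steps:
H = -111/56 (H = (-6 + 1)*(1/14) - 13*⅛ = -5*1/14 - 13/8 = -5/14 - 13/8 = -111/56 ≈ -1.9821)
O(N) = -108 + 6*N (O(N) = -24 + 6*(N - 1*14) = -24 + 6*(N - 14) = -24 + 6*(-14 + N) = -24 + (-84 + 6*N) = -108 + 6*N)
j*O(-H) = 1*(-108 + 6*(-1*(-111/56))) = 1*(-108 + 6*(111/56)) = 1*(-108 + 333/28) = 1*(-2691/28) = -2691/28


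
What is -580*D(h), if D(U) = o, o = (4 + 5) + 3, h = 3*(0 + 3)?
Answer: -6960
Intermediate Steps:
h = 9 (h = 3*3 = 9)
o = 12 (o = 9 + 3 = 12)
D(U) = 12
-580*D(h) = -580*12 = -6960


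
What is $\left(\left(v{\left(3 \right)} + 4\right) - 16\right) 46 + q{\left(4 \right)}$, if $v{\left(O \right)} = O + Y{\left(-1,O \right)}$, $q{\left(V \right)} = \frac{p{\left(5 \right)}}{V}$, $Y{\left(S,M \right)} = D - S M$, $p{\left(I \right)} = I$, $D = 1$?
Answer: $- \frac{915}{4} \approx -228.75$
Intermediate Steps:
$Y{\left(S,M \right)} = 1 - M S$ ($Y{\left(S,M \right)} = 1 - S M = 1 - M S$)
$q{\left(V \right)} = \frac{5}{V}$
$v{\left(O \right)} = 1 + 2 O$ ($v{\left(O \right)} = O - \left(-1 + O \left(-1\right)\right) = O + \left(1 + O\right) = 1 + 2 O$)
$\left(\left(v{\left(3 \right)} + 4\right) - 16\right) 46 + q{\left(4 \right)} = \left(\left(\left(1 + 2 \cdot 3\right) + 4\right) - 16\right) 46 + \frac{5}{4} = \left(\left(\left(1 + 6\right) + 4\right) - 16\right) 46 + 5 \cdot \frac{1}{4} = \left(\left(7 + 4\right) - 16\right) 46 + \frac{5}{4} = \left(11 - 16\right) 46 + \frac{5}{4} = \left(-5\right) 46 + \frac{5}{4} = -230 + \frac{5}{4} = - \frac{915}{4}$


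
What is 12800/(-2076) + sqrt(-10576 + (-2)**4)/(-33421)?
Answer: -3200/519 - 8*I*sqrt(165)/33421 ≈ -6.1657 - 0.0030748*I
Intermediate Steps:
12800/(-2076) + sqrt(-10576 + (-2)**4)/(-33421) = 12800*(-1/2076) + sqrt(-10576 + 16)*(-1/33421) = -3200/519 + sqrt(-10560)*(-1/33421) = -3200/519 + (8*I*sqrt(165))*(-1/33421) = -3200/519 - 8*I*sqrt(165)/33421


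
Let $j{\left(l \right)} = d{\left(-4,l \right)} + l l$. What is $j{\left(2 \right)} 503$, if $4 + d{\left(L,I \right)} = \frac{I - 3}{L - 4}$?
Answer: $\frac{503}{8} \approx 62.875$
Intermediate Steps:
$d{\left(L,I \right)} = -4 + \frac{-3 + I}{-4 + L}$ ($d{\left(L,I \right)} = -4 + \frac{I - 3}{L - 4} = -4 + \frac{-3 + I}{-4 + L}$)
$j{\left(l \right)} = - \frac{29}{8} + l^{2} - \frac{l}{8}$ ($j{\left(l \right)} = \frac{13 + l - -16}{-4 - 4} + l l = \frac{13 + l + 16}{-8} + l^{2} = - \frac{29 + l}{8} + l^{2} = \left(- \frac{29}{8} - \frac{l}{8}\right) + l^{2} = - \frac{29}{8} + l^{2} - \frac{l}{8}$)
$j{\left(2 \right)} 503 = \left(- \frac{29}{8} + 2^{2} - \frac{1}{4}\right) 503 = \left(- \frac{29}{8} + 4 - \frac{1}{4}\right) 503 = \frac{1}{8} \cdot 503 = \frac{503}{8}$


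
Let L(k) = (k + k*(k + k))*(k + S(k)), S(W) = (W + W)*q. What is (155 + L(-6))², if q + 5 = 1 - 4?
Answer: 37149025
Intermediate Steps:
q = -8 (q = -5 + (1 - 4) = -5 - 3 = -8)
S(W) = -16*W (S(W) = (W + W)*(-8) = (2*W)*(-8) = -16*W)
L(k) = -15*k*(k + 2*k²) (L(k) = (k + k*(k + k))*(k - 16*k) = (k + k*(2*k))*(-15*k) = (k + 2*k²)*(-15*k) = -15*k*(k + 2*k²))
(155 + L(-6))² = (155 + (-6)²*(-15 - 30*(-6)))² = (155 + 36*(-15 + 180))² = (155 + 36*165)² = (155 + 5940)² = 6095² = 37149025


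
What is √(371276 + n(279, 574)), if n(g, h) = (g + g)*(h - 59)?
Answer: √658646 ≈ 811.57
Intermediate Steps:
n(g, h) = 2*g*(-59 + h) (n(g, h) = (2*g)*(-59 + h) = 2*g*(-59 + h))
√(371276 + n(279, 574)) = √(371276 + 2*279*(-59 + 574)) = √(371276 + 2*279*515) = √(371276 + 287370) = √658646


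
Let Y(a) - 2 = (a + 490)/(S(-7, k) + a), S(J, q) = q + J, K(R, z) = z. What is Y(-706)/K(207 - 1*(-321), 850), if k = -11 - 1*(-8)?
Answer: 206/76075 ≈ 0.0027079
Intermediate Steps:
k = -3 (k = -11 + 8 = -3)
S(J, q) = J + q
Y(a) = 2 + (490 + a)/(-10 + a) (Y(a) = 2 + (a + 490)/((-7 - 3) + a) = 2 + (490 + a)/(-10 + a))
Y(-706)/K(207 - 1*(-321), 850) = ((470 + 3*(-706))/(-10 - 706))/850 = ((470 - 2118)/(-716))*(1/850) = -1/716*(-1648)*(1/850) = (412/179)*(1/850) = 206/76075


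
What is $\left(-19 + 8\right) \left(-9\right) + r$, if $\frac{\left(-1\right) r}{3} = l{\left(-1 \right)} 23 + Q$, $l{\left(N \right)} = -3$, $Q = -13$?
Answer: $345$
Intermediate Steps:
$r = 246$ ($r = - 3 \left(\left(-3\right) 23 - 13\right) = - 3 \left(-69 - 13\right) = \left(-3\right) \left(-82\right) = 246$)
$\left(-19 + 8\right) \left(-9\right) + r = \left(-19 + 8\right) \left(-9\right) + 246 = \left(-11\right) \left(-9\right) + 246 = 99 + 246 = 345$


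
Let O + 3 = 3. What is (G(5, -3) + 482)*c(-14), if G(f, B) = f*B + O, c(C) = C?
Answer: -6538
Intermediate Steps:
O = 0 (O = -3 + 3 = 0)
G(f, B) = B*f (G(f, B) = f*B + 0 = B*f + 0 = B*f)
(G(5, -3) + 482)*c(-14) = (-3*5 + 482)*(-14) = (-15 + 482)*(-14) = 467*(-14) = -6538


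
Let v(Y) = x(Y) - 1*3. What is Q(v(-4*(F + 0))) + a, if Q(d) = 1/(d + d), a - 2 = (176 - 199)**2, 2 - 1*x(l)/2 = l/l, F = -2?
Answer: 1061/2 ≈ 530.50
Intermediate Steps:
x(l) = 2 (x(l) = 4 - 2*l/l = 4 - 2*1 = 4 - 2 = 2)
a = 531 (a = 2 + (176 - 199)**2 = 2 + (-23)**2 = 2 + 529 = 531)
v(Y) = -1 (v(Y) = 2 - 1*3 = 2 - 3 = -1)
Q(d) = 1/(2*d)
Q(v(-4*(F + 0))) + a = (1/2)/(-1) + 531 = (1/2)*(-1) + 531 = -1/2 + 531 = 1061/2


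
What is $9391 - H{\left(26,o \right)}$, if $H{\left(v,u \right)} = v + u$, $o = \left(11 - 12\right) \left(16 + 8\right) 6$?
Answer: $9509$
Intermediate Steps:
$o = -144$ ($o = \left(-1\right) 24 \cdot 6 = \left(-24\right) 6 = -144$)
$H{\left(v,u \right)} = u + v$
$9391 - H{\left(26,o \right)} = 9391 - \left(-144 + 26\right) = 9391 - -118 = 9391 + 118 = 9509$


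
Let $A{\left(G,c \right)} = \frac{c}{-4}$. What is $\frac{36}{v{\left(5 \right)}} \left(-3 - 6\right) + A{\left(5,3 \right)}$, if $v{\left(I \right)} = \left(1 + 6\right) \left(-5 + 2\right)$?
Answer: $\frac{411}{28} \approx 14.679$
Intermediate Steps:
$v{\left(I \right)} = -21$ ($v{\left(I \right)} = 7 \left(-3\right) = -21$)
$A{\left(G,c \right)} = - \frac{c}{4}$ ($A{\left(G,c \right)} = c \left(- \frac{1}{4}\right) = - \frac{c}{4}$)
$\frac{36}{v{\left(5 \right)}} \left(-3 - 6\right) + A{\left(5,3 \right)} = \frac{36}{-21} \left(-3 - 6\right) - \frac{3}{4} = 36 \left(- \frac{1}{21}\right) \left(-3 - 6\right) - \frac{3}{4} = \left(- \frac{12}{7}\right) \left(-9\right) - \frac{3}{4} = \frac{108}{7} - \frac{3}{4} = \frac{411}{28}$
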